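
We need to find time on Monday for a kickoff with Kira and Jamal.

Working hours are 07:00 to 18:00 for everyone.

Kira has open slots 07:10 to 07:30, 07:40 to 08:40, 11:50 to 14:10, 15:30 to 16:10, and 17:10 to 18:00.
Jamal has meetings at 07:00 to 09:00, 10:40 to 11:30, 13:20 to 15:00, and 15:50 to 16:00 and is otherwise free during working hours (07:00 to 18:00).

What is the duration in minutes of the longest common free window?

Jamal free within 07:00–18:00: 09:00–10:40, 11:30–13:20, 15:00–15:50, 16:00–18:00.
Kira ∩ Jamal: 11:50–13:20, 15:30–15:50, 16:00–16:10, 17:10–18:00.
Common window lengths: 90, 20, 10, 50 min; longest is 90.

90 minutes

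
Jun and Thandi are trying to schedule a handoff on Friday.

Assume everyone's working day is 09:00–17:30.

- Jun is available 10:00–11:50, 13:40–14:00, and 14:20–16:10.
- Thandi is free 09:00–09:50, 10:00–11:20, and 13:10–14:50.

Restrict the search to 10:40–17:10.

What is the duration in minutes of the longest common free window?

40 minutes

Jun ∩ Thandi: 10:00–11:20, 13:40–14:00, 14:20–14:50.
Restricted to 10:40–17:10: 10:40–11:20, 13:40–14:00, 14:20–14:50.
Common window lengths: 40, 20, 30 min; longest is 40.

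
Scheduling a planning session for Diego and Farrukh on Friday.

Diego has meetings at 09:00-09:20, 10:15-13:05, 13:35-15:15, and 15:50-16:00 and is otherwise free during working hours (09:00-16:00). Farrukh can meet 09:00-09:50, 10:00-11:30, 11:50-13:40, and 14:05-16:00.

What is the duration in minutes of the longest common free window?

35 minutes

Diego free within 09:00–16:00: 09:20–10:15, 13:05–13:35, 15:15–15:50.
Diego ∩ Farrukh: 09:20–09:50, 10:00–10:15, 13:05–13:35, 15:15–15:50.
Common window lengths: 30, 15, 30, 35 min; longest is 35.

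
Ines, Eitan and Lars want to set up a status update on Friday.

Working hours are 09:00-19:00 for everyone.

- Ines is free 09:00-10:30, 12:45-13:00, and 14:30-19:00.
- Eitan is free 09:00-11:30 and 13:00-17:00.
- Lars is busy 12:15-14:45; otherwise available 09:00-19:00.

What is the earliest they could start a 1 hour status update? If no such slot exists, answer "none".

09:00

Lars free within 09:00–19:00: 09:00–12:15, 14:45–19:00.
Ines ∩ Eitan: 09:00–10:30, 14:30–17:00.
Ines ∩ Eitan ∩ Lars: 09:00–10:30, 14:45–17:00.
Windows ≥ 60 min: 09:00–10:30, 14:45–17:00.
Earliest such window starts at 09:00.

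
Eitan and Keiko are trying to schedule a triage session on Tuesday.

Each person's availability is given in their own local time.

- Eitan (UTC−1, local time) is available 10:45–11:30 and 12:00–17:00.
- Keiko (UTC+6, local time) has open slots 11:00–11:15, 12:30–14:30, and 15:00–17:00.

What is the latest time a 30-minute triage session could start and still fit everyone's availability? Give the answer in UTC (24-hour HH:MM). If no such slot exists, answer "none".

none

Eitan → UTC: 11:45–12:30, 13:00–18:00.
Keiko → UTC: 05:00–05:15, 06:30–08:30, 09:00–11:00.
Eitan ∩ Keiko: (none).
Windows ≥ 30 min: (none).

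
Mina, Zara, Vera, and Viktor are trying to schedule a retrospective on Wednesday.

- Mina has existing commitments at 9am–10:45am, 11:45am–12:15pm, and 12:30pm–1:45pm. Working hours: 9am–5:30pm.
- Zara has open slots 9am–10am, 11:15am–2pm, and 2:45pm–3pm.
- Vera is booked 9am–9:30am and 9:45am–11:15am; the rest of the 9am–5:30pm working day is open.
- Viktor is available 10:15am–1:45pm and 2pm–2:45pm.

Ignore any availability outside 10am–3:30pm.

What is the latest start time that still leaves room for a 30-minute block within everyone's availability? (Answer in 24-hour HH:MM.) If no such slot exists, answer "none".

Mina free within 09:00–17:30: 10:45–11:45, 12:15–12:30, 13:45–17:30.
Vera free within 09:00–17:30: 09:30–09:45, 11:15–17:30.
Mina ∩ Zara: 11:15–11:45, 12:15–12:30, 13:45–14:00, 14:45–15:00.
Mina ∩ Zara ∩ Vera: 11:15–11:45, 12:15–12:30, 13:45–14:00, 14:45–15:00.
Mina ∩ Zara ∩ Vera ∩ Viktor: 11:15–11:45, 12:15–12:30.
Restricted to 10:00–15:30: 11:15–11:45, 12:15–12:30.
Windows ≥ 30 min: 11:15–11:45.
Latest start in the last window 11:15–11:45 is 11:45 − 30 min = 11:15.

11:15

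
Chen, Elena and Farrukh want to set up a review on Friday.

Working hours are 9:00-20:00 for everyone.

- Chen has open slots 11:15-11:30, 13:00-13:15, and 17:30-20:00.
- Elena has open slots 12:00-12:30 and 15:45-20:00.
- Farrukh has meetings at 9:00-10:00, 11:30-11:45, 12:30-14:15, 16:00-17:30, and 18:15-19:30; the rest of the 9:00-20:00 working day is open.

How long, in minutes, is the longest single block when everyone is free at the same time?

Farrukh free within 09:00–20:00: 10:00–11:30, 11:45–12:30, 14:15–16:00, 17:30–18:15, 19:30–20:00.
Chen ∩ Elena: 17:30–20:00.
Chen ∩ Elena ∩ Farrukh: 17:30–18:15, 19:30–20:00.
Common window lengths: 45, 30 min; longest is 45.

45 minutes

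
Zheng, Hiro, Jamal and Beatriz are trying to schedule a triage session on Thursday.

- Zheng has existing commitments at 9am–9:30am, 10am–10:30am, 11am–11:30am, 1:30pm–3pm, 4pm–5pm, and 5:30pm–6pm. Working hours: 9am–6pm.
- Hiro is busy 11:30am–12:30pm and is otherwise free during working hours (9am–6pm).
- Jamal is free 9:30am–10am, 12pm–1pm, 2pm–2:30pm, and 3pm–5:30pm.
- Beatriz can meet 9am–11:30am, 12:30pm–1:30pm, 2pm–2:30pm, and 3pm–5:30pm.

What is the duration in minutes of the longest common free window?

Zheng free within 09:00–18:00: 09:30–10:00, 10:30–11:00, 11:30–13:30, 15:00–16:00, 17:00–17:30.
Hiro free within 09:00–18:00: 09:00–11:30, 12:30–18:00.
Zheng ∩ Hiro: 09:30–10:00, 10:30–11:00, 12:30–13:30, 15:00–16:00, 17:00–17:30.
Zheng ∩ Hiro ∩ Jamal: 09:30–10:00, 12:30–13:00, 15:00–16:00, 17:00–17:30.
Zheng ∩ Hiro ∩ Jamal ∩ Beatriz: 09:30–10:00, 12:30–13:00, 15:00–16:00, 17:00–17:30.
Common window lengths: 30, 30, 60, 30 min; longest is 60.

60 minutes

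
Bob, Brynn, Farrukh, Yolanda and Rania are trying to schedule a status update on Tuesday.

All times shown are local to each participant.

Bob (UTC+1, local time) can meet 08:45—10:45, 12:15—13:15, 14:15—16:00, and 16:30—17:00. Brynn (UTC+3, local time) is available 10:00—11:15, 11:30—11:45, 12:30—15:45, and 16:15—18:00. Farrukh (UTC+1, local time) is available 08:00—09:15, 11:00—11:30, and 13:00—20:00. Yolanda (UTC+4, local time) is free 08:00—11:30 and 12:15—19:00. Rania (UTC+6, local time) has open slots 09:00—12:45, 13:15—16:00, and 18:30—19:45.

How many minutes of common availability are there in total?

30 minutes

Bob → UTC: 07:45–09:45, 11:15–12:15, 13:15–15:00, 15:30–16:00.
Brynn → UTC: 07:00–08:15, 08:30–08:45, 09:30–12:45, 13:15–15:00.
Farrukh → UTC: 07:00–08:15, 10:00–10:30, 12:00–19:00.
Yolanda → UTC: 04:00–07:30, 08:15–15:00.
Rania → UTC: 03:00–06:45, 07:15–10:00, 12:30–13:45.
Bob ∩ Brynn: 07:45–08:15, 08:30–08:45, 09:30–09:45, 11:15–12:15, 13:15–15:00.
Bob ∩ Brynn ∩ Farrukh: 07:45–08:15, 12:00–12:15, 13:15–15:00.
Bob ∩ Brynn ∩ Farrukh ∩ Yolanda: 12:00–12:15, 13:15–15:00.
Bob ∩ Brynn ∩ Farrukh ∩ Yolanda ∩ Rania: 13:15–13:45.
Total common minutes: 30.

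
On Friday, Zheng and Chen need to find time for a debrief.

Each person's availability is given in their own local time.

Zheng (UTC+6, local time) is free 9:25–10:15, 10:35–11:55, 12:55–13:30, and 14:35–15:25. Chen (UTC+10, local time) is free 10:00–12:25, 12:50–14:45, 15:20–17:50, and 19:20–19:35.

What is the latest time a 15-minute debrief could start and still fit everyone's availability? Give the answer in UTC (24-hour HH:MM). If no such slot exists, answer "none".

07:15

Zheng → UTC: 03:25–04:15, 04:35–05:55, 06:55–07:30, 08:35–09:25.
Chen → UTC: 00:00–02:25, 02:50–04:45, 05:20–07:50, 09:20–09:35.
Zheng ∩ Chen: 03:25–04:15, 04:35–04:45, 05:20–05:55, 06:55–07:30, 09:20–09:25.
Windows ≥ 15 min: 03:25–04:15, 05:20–05:55, 06:55–07:30.
Latest start in the last window 06:55–07:30 is 07:30 − 15 min = 07:15.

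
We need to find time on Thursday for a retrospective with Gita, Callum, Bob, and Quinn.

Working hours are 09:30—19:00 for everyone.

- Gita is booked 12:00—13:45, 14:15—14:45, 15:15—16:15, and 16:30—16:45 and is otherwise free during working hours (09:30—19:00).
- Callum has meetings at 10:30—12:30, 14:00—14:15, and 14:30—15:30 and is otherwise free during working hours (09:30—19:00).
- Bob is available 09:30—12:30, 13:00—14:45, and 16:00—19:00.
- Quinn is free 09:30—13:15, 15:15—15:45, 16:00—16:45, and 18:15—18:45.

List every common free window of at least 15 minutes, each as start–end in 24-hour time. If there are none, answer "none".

09:30–10:30, 16:15–16:30, 18:15–18:45

Gita free within 09:30–19:00: 09:30–12:00, 13:45–14:15, 14:45–15:15, 16:15–16:30, 16:45–19:00.
Callum free within 09:30–19:00: 09:30–10:30, 12:30–14:00, 14:15–14:30, 15:30–19:00.
Gita ∩ Callum: 09:30–10:30, 13:45–14:00, 16:15–16:30, 16:45–19:00.
Gita ∩ Callum ∩ Bob: 09:30–10:30, 13:45–14:00, 16:15–16:30, 16:45–19:00.
Gita ∩ Callum ∩ Bob ∩ Quinn: 09:30–10:30, 16:15–16:30, 18:15–18:45.
Windows ≥ 15 min: 09:30–10:30, 16:15–16:30, 18:15–18:45.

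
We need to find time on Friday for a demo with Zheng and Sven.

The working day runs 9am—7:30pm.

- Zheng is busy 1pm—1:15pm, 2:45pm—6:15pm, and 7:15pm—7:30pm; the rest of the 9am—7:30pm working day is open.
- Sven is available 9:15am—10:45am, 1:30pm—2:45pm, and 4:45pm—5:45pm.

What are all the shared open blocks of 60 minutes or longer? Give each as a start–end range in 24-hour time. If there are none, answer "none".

09:15–10:45, 13:30–14:45

Zheng free within 09:00–19:30: 09:00–13:00, 13:15–14:45, 18:15–19:15.
Zheng ∩ Sven: 09:15–10:45, 13:30–14:45.
Windows ≥ 60 min: 09:15–10:45, 13:30–14:45.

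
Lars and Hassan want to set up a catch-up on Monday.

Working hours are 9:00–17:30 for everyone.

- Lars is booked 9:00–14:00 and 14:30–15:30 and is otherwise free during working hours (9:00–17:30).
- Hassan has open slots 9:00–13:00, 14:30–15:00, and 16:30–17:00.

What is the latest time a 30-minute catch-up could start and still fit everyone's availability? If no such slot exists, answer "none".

16:30

Lars free within 09:00–17:30: 14:00–14:30, 15:30–17:30.
Lars ∩ Hassan: 16:30–17:00.
Windows ≥ 30 min: 16:30–17:00.
Latest start in the last window 16:30–17:00 is 17:00 − 30 min = 16:30.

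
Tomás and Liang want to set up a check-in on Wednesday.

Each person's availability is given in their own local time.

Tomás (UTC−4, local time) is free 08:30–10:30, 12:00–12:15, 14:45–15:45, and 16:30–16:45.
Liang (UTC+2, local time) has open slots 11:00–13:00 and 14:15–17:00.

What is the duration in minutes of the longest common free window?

Tomás → UTC: 12:30–14:30, 16:00–16:15, 18:45–19:45, 20:30–20:45.
Liang → UTC: 09:00–11:00, 12:15–15:00.
Tomás ∩ Liang: 12:30–14:30.
Single common window of 120 minutes.

120 minutes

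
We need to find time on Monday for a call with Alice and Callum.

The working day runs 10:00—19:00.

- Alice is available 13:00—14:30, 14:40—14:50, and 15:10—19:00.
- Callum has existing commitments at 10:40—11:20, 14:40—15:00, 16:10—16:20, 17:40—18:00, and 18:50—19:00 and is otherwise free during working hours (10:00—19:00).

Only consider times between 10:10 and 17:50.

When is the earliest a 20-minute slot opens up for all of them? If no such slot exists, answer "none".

13:00

Callum free within 10:00–19:00: 10:00–10:40, 11:20–14:40, 15:00–16:10, 16:20–17:40, 18:00–18:50.
Alice ∩ Callum: 13:00–14:30, 15:10–16:10, 16:20–17:40, 18:00–18:50.
Restricted to 10:10–17:50: 13:00–14:30, 15:10–16:10, 16:20–17:40.
Windows ≥ 20 min: 13:00–14:30, 15:10–16:10, 16:20–17:40.
Earliest such window starts at 13:00.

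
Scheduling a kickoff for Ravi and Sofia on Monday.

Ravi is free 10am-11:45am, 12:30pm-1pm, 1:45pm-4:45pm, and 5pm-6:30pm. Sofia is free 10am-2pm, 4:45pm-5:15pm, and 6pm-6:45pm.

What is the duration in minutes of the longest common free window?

Ravi ∩ Sofia: 10:00–11:45, 12:30–13:00, 13:45–14:00, 17:00–17:15, 18:00–18:30.
Common window lengths: 105, 30, 15, 15, 30 min; longest is 105.

105 minutes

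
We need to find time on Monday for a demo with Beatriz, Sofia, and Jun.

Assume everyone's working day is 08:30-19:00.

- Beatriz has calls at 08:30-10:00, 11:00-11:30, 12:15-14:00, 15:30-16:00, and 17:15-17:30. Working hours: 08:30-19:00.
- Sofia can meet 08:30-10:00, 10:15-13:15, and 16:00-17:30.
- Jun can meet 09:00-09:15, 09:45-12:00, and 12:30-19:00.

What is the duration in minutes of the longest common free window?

75 minutes

Beatriz free within 08:30–19:00: 10:00–11:00, 11:30–12:15, 14:00–15:30, 16:00–17:15, 17:30–19:00.
Beatriz ∩ Sofia: 10:15–11:00, 11:30–12:15, 16:00–17:15.
Beatriz ∩ Sofia ∩ Jun: 10:15–11:00, 11:30–12:00, 16:00–17:15.
Common window lengths: 45, 30, 75 min; longest is 75.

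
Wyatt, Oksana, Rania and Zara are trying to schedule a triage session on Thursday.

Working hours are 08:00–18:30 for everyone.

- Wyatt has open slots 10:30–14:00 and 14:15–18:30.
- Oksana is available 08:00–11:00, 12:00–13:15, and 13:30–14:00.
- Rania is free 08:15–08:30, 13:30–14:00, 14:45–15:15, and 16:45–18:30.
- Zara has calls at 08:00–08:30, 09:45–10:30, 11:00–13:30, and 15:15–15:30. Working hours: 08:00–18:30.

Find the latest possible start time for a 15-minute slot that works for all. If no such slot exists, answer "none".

Zara free within 08:00–18:30: 08:30–09:45, 10:30–11:00, 13:30–15:15, 15:30–18:30.
Wyatt ∩ Oksana: 10:30–11:00, 12:00–13:15, 13:30–14:00.
Wyatt ∩ Oksana ∩ Rania: 13:30–14:00.
Wyatt ∩ Oksana ∩ Rania ∩ Zara: 13:30–14:00.
Windows ≥ 15 min: 13:30–14:00.
Latest start in the last window 13:30–14:00 is 14:00 − 15 min = 13:45.

13:45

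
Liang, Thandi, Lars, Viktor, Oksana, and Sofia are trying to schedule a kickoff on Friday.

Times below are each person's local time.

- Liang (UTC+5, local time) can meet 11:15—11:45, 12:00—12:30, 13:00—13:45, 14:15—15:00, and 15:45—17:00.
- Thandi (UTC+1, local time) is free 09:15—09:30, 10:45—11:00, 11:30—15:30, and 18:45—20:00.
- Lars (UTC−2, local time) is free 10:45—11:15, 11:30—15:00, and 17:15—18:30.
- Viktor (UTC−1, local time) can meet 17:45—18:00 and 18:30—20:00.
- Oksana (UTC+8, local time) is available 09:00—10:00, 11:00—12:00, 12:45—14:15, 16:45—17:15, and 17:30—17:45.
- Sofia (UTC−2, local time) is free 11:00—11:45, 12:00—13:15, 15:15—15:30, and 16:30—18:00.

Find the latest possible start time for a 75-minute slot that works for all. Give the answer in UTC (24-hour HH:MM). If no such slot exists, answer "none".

none

Liang → UTC: 06:15–06:45, 07:00–07:30, 08:00–08:45, 09:15–10:00, 10:45–12:00.
Thandi → UTC: 08:15–08:30, 09:45–10:00, 10:30–14:30, 17:45–19:00.
Lars → UTC: 12:45–13:15, 13:30–17:00, 19:15–20:30.
Viktor → UTC: 18:45–19:00, 19:30–21:00.
Oksana → UTC: 01:00–02:00, 03:00–04:00, 04:45–06:15, 08:45–09:15, 09:30–09:45.
Sofia → UTC: 13:00–13:45, 14:00–15:15, 17:15–17:30, 18:30–20:00.
Liang ∩ Thandi: 08:15–08:30, 09:45–10:00, 10:45–12:00.
Liang ∩ Thandi ∩ Lars: (none).
Liang ∩ Thandi ∩ Lars ∩ Viktor: (none).
Liang ∩ Thandi ∩ Lars ∩ Viktor ∩ Oksana: (none).
Liang ∩ Thandi ∩ Lars ∩ Viktor ∩ Oksana ∩ Sofia: (none).
Windows ≥ 75 min: (none).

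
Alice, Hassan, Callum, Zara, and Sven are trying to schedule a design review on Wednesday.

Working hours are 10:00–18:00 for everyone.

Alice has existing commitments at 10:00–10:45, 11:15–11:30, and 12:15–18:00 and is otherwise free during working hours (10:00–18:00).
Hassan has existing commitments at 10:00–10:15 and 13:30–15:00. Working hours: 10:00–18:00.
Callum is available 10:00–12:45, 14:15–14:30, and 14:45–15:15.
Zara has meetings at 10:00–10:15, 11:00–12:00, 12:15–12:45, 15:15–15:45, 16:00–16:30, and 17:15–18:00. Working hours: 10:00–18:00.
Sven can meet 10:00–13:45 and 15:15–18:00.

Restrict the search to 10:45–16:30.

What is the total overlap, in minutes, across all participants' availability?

30 minutes

Alice free within 10:00–18:00: 10:45–11:15, 11:30–12:15.
Hassan free within 10:00–18:00: 10:15–13:30, 15:00–18:00.
Zara free within 10:00–18:00: 10:15–11:00, 12:00–12:15, 12:45–15:15, 15:45–16:00, 16:30–17:15.
Alice ∩ Hassan: 10:45–11:15, 11:30–12:15.
Alice ∩ Hassan ∩ Callum: 10:45–11:15, 11:30–12:15.
Alice ∩ Hassan ∩ Callum ∩ Zara: 10:45–11:00, 12:00–12:15.
Alice ∩ Hassan ∩ Callum ∩ Zara ∩ Sven: 10:45–11:00, 12:00–12:15.
Restricted to 10:45–16:30: 10:45–11:00, 12:00–12:15.
Total common minutes: 15 + 15 = 30.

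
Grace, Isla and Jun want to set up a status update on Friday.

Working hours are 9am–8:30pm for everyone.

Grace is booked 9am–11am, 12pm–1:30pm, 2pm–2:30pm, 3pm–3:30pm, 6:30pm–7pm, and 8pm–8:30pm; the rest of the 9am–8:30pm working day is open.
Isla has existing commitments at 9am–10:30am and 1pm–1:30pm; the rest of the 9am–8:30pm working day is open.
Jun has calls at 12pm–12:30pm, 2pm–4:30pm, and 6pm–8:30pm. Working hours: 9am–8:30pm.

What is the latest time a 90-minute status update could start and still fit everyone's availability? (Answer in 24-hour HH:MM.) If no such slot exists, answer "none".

Grace free within 09:00–20:30: 11:00–12:00, 13:30–14:00, 14:30–15:00, 15:30–18:30, 19:00–20:00.
Isla free within 09:00–20:30: 10:30–13:00, 13:30–20:30.
Jun free within 09:00–20:30: 09:00–12:00, 12:30–14:00, 16:30–18:00.
Grace ∩ Isla: 11:00–12:00, 13:30–14:00, 14:30–15:00, 15:30–18:30, 19:00–20:00.
Grace ∩ Isla ∩ Jun: 11:00–12:00, 13:30–14:00, 16:30–18:00.
Windows ≥ 90 min: 16:30–18:00.
Latest start in the last window 16:30–18:00 is 18:00 − 90 min = 16:30.

16:30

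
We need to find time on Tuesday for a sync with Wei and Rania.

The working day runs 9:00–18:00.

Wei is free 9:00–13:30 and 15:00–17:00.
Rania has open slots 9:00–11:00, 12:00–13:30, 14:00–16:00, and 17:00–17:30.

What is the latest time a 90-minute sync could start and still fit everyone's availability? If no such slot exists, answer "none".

12:00

Wei ∩ Rania: 09:00–11:00, 12:00–13:30, 15:00–16:00.
Windows ≥ 90 min: 09:00–11:00, 12:00–13:30.
Latest start in the last window 12:00–13:30 is 13:30 − 90 min = 12:00.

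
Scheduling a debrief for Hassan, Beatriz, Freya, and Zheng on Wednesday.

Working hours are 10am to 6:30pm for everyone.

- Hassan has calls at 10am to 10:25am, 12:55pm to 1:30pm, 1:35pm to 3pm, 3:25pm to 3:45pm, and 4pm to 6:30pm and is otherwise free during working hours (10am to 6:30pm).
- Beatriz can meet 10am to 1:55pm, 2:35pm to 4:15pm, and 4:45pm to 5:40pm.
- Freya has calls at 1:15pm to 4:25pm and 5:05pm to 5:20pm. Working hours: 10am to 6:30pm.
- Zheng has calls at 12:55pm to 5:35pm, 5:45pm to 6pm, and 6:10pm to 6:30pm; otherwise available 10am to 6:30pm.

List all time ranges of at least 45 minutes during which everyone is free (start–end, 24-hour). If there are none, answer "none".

Hassan free within 10:00–18:30: 10:25–12:55, 13:30–13:35, 15:00–15:25, 15:45–16:00.
Freya free within 10:00–18:30: 10:00–13:15, 16:25–17:05, 17:20–18:30.
Zheng free within 10:00–18:30: 10:00–12:55, 17:35–17:45, 18:00–18:10.
Hassan ∩ Beatriz: 10:25–12:55, 13:30–13:35, 15:00–15:25, 15:45–16:00.
Hassan ∩ Beatriz ∩ Freya: 10:25–12:55.
Hassan ∩ Beatriz ∩ Freya ∩ Zheng: 10:25–12:55.
Windows ≥ 45 min: 10:25–12:55.

10:25–12:55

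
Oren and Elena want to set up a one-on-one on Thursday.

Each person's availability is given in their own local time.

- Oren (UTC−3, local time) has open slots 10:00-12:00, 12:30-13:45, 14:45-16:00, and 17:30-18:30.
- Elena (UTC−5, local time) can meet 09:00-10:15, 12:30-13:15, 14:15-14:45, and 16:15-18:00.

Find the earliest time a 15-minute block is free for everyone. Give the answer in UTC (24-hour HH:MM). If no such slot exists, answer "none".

Oren → UTC: 13:00–15:00, 15:30–16:45, 17:45–19:00, 20:30–21:30.
Elena → UTC: 14:00–15:15, 17:30–18:15, 19:15–19:45, 21:15–23:00.
Oren ∩ Elena: 14:00–15:00, 17:45–18:15, 21:15–21:30.
Windows ≥ 15 min: 14:00–15:00, 17:45–18:15, 21:15–21:30.
Earliest such window starts at 14:00.

14:00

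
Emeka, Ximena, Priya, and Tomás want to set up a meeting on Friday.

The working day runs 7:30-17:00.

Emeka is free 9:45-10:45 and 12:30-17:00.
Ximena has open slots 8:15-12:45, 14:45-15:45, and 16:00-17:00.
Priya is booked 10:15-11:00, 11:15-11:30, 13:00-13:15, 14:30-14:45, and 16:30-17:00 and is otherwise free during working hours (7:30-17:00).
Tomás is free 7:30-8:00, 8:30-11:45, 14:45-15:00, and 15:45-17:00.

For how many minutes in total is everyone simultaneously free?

75 minutes

Priya free within 07:30–17:00: 07:30–10:15, 11:00–11:15, 11:30–13:00, 13:15–14:30, 14:45–16:30.
Emeka ∩ Ximena: 09:45–10:45, 12:30–12:45, 14:45–15:45, 16:00–17:00.
Emeka ∩ Ximena ∩ Priya: 09:45–10:15, 12:30–12:45, 14:45–15:45, 16:00–16:30.
Emeka ∩ Ximena ∩ Priya ∩ Tomás: 09:45–10:15, 14:45–15:00, 16:00–16:30.
Total common minutes: 30 + 15 + 30 = 75.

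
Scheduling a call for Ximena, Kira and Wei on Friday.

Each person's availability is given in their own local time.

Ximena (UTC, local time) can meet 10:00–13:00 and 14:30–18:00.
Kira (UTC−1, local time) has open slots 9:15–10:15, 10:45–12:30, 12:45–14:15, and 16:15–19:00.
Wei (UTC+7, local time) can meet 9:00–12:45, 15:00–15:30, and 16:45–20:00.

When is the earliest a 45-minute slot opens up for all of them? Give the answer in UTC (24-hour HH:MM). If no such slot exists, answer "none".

Ximena → UTC: 10:00–13:00, 14:30–18:00.
Kira → UTC: 10:15–11:15, 11:45–13:30, 13:45–15:15, 17:15–20:00.
Wei → UTC: 02:00–05:45, 08:00–08:30, 09:45–13:00.
Ximena ∩ Kira: 10:15–11:15, 11:45–13:00, 14:30–15:15, 17:15–18:00.
Ximena ∩ Kira ∩ Wei: 10:15–11:15, 11:45–13:00.
Windows ≥ 45 min: 10:15–11:15, 11:45–13:00.
Earliest such window starts at 10:15.

10:15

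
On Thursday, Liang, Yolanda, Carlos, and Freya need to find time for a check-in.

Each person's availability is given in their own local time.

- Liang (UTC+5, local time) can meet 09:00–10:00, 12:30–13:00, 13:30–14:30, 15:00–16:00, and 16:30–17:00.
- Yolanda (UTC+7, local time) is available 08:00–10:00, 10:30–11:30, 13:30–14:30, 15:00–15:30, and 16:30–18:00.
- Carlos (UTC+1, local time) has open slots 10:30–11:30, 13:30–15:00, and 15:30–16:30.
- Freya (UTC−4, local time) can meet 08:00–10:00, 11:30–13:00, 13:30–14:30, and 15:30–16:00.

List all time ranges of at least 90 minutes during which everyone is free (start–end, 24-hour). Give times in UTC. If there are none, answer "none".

none

Liang → UTC: 04:00–05:00, 07:30–08:00, 08:30–09:30, 10:00–11:00, 11:30–12:00.
Yolanda → UTC: 01:00–03:00, 03:30–04:30, 06:30–07:30, 08:00–08:30, 09:30–11:00.
Carlos → UTC: 09:30–10:30, 12:30–14:00, 14:30–15:30.
Freya → UTC: 12:00–14:00, 15:30–17:00, 17:30–18:30, 19:30–20:00.
Liang ∩ Yolanda: 04:00–04:30, 10:00–11:00.
Liang ∩ Yolanda ∩ Carlos: 10:00–10:30.
Liang ∩ Yolanda ∩ Carlos ∩ Freya: (none).
Windows ≥ 90 min: (none).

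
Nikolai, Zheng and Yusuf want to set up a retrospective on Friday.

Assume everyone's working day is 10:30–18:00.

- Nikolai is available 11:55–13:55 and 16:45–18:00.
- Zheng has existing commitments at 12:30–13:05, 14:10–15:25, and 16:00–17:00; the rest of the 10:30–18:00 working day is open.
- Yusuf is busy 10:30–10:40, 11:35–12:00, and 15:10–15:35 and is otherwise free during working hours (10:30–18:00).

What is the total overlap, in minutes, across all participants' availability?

140 minutes

Zheng free within 10:30–18:00: 10:30–12:30, 13:05–14:10, 15:25–16:00, 17:00–18:00.
Yusuf free within 10:30–18:00: 10:40–11:35, 12:00–15:10, 15:35–18:00.
Nikolai ∩ Zheng: 11:55–12:30, 13:05–13:55, 17:00–18:00.
Nikolai ∩ Zheng ∩ Yusuf: 12:00–12:30, 13:05–13:55, 17:00–18:00.
Total common minutes: 30 + 50 + 60 = 140.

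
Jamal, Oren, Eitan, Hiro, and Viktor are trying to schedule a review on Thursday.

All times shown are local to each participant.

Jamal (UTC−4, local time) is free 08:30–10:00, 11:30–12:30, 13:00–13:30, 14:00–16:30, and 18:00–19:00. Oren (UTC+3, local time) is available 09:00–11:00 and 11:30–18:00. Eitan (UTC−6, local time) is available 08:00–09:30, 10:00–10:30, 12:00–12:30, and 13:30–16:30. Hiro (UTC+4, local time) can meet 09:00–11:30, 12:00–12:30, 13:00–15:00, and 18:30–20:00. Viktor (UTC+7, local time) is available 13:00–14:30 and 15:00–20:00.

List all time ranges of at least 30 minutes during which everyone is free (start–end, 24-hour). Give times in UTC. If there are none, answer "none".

none

Jamal → UTC: 12:30–14:00, 15:30–16:30, 17:00–17:30, 18:00–20:30, 22:00–23:00.
Oren → UTC: 06:00–08:00, 08:30–15:00.
Eitan → UTC: 14:00–15:30, 16:00–16:30, 18:00–18:30, 19:30–22:30.
Hiro → UTC: 05:00–07:30, 08:00–08:30, 09:00–11:00, 14:30–16:00.
Viktor → UTC: 06:00–07:30, 08:00–13:00.
Jamal ∩ Oren: 12:30–14:00.
Jamal ∩ Oren ∩ Eitan: (none).
Jamal ∩ Oren ∩ Eitan ∩ Hiro: (none).
Jamal ∩ Oren ∩ Eitan ∩ Hiro ∩ Viktor: (none).
Windows ≥ 30 min: (none).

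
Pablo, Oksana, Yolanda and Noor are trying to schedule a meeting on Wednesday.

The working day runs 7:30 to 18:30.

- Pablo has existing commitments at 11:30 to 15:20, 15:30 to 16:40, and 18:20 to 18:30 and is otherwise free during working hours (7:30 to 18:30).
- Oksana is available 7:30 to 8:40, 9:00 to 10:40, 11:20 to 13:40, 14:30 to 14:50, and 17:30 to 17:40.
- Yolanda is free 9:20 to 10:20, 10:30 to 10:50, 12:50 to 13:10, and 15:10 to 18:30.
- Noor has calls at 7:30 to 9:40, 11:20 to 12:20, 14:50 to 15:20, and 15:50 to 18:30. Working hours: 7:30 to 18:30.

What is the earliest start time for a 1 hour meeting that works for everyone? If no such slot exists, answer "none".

none

Pablo free within 07:30–18:30: 07:30–11:30, 15:20–15:30, 16:40–18:20.
Noor free within 07:30–18:30: 09:40–11:20, 12:20–14:50, 15:20–15:50.
Pablo ∩ Oksana: 07:30–08:40, 09:00–10:40, 11:20–11:30, 17:30–17:40.
Pablo ∩ Oksana ∩ Yolanda: 09:20–10:20, 10:30–10:40, 17:30–17:40.
Pablo ∩ Oksana ∩ Yolanda ∩ Noor: 09:40–10:20, 10:30–10:40.
Windows ≥ 60 min: (none).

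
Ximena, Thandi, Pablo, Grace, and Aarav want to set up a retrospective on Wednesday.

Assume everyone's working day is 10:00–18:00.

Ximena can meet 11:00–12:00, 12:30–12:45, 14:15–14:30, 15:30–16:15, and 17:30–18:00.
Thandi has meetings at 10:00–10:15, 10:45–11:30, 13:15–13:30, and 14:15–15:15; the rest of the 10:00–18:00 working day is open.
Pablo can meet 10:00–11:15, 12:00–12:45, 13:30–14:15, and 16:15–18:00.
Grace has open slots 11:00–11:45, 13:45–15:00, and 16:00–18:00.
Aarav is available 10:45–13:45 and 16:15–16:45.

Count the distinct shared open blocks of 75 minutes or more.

0

Thandi free within 10:00–18:00: 10:15–10:45, 11:30–13:15, 13:30–14:15, 15:15–18:00.
Ximena ∩ Thandi: 11:30–12:00, 12:30–12:45, 15:30–16:15, 17:30–18:00.
Ximena ∩ Thandi ∩ Pablo: 12:30–12:45, 17:30–18:00.
Ximena ∩ Thandi ∩ Pablo ∩ Grace: 17:30–18:00.
Ximena ∩ Thandi ∩ Pablo ∩ Grace ∩ Aarav: (none).
Windows ≥ 75 min: (none).
That's 0 windows.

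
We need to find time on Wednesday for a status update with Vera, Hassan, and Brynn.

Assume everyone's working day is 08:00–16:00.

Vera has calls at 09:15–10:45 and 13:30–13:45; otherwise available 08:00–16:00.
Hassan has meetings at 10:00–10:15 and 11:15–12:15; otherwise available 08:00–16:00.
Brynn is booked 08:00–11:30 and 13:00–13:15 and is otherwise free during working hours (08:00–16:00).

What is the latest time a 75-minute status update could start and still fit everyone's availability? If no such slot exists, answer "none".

Vera free within 08:00–16:00: 08:00–09:15, 10:45–13:30, 13:45–16:00.
Hassan free within 08:00–16:00: 08:00–10:00, 10:15–11:15, 12:15–16:00.
Brynn free within 08:00–16:00: 11:30–13:00, 13:15–16:00.
Vera ∩ Hassan: 08:00–09:15, 10:45–11:15, 12:15–13:30, 13:45–16:00.
Vera ∩ Hassan ∩ Brynn: 12:15–13:00, 13:15–13:30, 13:45–16:00.
Windows ≥ 75 min: 13:45–16:00.
Latest start in the last window 13:45–16:00 is 16:00 − 75 min = 14:45.

14:45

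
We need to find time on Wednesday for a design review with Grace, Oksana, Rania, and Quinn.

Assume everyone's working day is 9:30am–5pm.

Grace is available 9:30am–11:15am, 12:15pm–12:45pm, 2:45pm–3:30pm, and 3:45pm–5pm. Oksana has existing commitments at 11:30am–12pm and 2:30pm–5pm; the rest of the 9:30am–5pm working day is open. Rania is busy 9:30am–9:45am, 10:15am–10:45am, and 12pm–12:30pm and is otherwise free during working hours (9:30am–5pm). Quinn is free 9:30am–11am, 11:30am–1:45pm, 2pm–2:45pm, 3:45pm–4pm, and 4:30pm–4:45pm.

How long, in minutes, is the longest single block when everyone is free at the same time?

Oksana free within 09:30–17:00: 09:30–11:30, 12:00–14:30.
Rania free within 09:30–17:00: 09:45–10:15, 10:45–12:00, 12:30–17:00.
Grace ∩ Oksana: 09:30–11:15, 12:15–12:45.
Grace ∩ Oksana ∩ Rania: 09:45–10:15, 10:45–11:15, 12:30–12:45.
Grace ∩ Oksana ∩ Rania ∩ Quinn: 09:45–10:15, 10:45–11:00, 12:30–12:45.
Common window lengths: 30, 15, 15 min; longest is 30.

30 minutes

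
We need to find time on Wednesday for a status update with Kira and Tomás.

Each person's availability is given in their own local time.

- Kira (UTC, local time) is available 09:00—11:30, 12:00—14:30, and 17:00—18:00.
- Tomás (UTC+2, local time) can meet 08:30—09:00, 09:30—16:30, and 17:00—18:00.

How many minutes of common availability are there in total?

Kira → UTC: 09:00–11:30, 12:00–14:30, 17:00–18:00.
Tomás → UTC: 06:30–07:00, 07:30–14:30, 15:00–16:00.
Kira ∩ Tomás: 09:00–11:30, 12:00–14:30.
Total common minutes: 150 + 150 = 300.

300 minutes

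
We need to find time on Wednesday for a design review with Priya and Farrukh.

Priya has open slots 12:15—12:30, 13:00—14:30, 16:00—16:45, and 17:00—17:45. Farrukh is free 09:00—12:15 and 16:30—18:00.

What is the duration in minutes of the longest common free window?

Priya ∩ Farrukh: 16:30–16:45, 17:00–17:45.
Common window lengths: 15, 45 min; longest is 45.

45 minutes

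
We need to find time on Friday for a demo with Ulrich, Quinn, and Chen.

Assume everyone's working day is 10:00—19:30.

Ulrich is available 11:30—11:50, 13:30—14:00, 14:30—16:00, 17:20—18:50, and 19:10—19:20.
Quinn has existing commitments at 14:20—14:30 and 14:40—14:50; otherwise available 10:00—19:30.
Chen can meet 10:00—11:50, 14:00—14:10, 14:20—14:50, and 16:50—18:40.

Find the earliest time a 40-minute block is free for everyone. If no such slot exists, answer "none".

17:20

Quinn free within 10:00–19:30: 10:00–14:20, 14:30–14:40, 14:50–19:30.
Ulrich ∩ Quinn: 11:30–11:50, 13:30–14:00, 14:30–14:40, 14:50–16:00, 17:20–18:50, 19:10–19:20.
Ulrich ∩ Quinn ∩ Chen: 11:30–11:50, 14:30–14:40, 17:20–18:40.
Windows ≥ 40 min: 17:20–18:40.
Earliest such window starts at 17:20.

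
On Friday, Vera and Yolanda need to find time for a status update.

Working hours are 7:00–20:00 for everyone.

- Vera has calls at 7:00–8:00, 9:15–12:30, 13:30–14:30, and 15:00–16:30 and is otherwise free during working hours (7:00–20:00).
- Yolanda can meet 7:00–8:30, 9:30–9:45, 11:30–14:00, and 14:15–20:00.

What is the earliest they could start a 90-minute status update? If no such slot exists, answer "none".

Vera free within 07:00–20:00: 08:00–09:15, 12:30–13:30, 14:30–15:00, 16:30–20:00.
Vera ∩ Yolanda: 08:00–08:30, 12:30–13:30, 14:30–15:00, 16:30–20:00.
Windows ≥ 90 min: 16:30–20:00.
Earliest such window starts at 16:30.

16:30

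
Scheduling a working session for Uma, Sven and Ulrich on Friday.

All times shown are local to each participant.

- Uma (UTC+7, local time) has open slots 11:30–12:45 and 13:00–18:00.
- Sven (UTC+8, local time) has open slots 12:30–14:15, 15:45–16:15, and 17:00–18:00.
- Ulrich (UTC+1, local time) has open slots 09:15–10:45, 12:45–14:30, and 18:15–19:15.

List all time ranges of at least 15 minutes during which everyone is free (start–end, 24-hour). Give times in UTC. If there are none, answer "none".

09:00–09:45

Uma → UTC: 04:30–05:45, 06:00–11:00.
Sven → UTC: 04:30–06:15, 07:45–08:15, 09:00–10:00.
Ulrich → UTC: 08:15–09:45, 11:45–13:30, 17:15–18:15.
Uma ∩ Sven: 04:30–05:45, 06:00–06:15, 07:45–08:15, 09:00–10:00.
Uma ∩ Sven ∩ Ulrich: 09:00–09:45.
Windows ≥ 15 min: 09:00–09:45.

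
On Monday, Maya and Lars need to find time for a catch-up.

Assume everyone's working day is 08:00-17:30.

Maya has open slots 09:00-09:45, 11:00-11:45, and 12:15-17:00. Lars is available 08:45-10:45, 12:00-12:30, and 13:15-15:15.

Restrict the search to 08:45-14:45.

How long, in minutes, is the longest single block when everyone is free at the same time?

90 minutes

Maya ∩ Lars: 09:00–09:45, 12:15–12:30, 13:15–15:15.
Restricted to 08:45–14:45: 09:00–09:45, 12:15–12:30, 13:15–14:45.
Common window lengths: 45, 15, 90 min; longest is 90.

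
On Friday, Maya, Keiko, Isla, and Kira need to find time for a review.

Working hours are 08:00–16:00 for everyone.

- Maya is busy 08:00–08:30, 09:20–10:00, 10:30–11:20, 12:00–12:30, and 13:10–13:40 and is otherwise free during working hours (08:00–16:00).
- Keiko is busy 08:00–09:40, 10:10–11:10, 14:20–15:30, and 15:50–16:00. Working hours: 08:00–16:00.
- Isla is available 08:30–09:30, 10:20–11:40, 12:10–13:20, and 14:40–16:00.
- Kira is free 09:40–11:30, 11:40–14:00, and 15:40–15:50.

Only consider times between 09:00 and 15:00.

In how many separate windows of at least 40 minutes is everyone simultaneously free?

1

Maya free within 08:00–16:00: 08:30–09:20, 10:00–10:30, 11:20–12:00, 12:30–13:10, 13:40–16:00.
Keiko free within 08:00–16:00: 09:40–10:10, 11:10–14:20, 15:30–15:50.
Maya ∩ Keiko: 10:00–10:10, 11:20–12:00, 12:30–13:10, 13:40–14:20, 15:30–15:50.
Maya ∩ Keiko ∩ Isla: 11:20–11:40, 12:30–13:10, 15:30–15:50.
Maya ∩ Keiko ∩ Isla ∩ Kira: 11:20–11:30, 12:30–13:10, 15:40–15:50.
Restricted to 09:00–15:00: 11:20–11:30, 12:30–13:10.
Windows ≥ 40 min: 12:30–13:10.
That's 1 window.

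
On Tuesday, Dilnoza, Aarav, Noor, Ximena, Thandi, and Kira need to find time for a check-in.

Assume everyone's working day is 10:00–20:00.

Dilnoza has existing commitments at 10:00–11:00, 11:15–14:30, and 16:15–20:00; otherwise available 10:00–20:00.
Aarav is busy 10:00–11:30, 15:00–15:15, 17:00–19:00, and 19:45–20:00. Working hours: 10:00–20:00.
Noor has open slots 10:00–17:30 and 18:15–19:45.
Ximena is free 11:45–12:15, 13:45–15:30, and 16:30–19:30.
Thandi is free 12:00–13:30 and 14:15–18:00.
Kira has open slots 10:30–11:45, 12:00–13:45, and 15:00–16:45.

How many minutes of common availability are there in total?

15 minutes

Dilnoza free within 10:00–20:00: 11:00–11:15, 14:30–16:15.
Aarav free within 10:00–20:00: 11:30–15:00, 15:15–17:00, 19:00–19:45.
Dilnoza ∩ Aarav: 14:30–15:00, 15:15–16:15.
Dilnoza ∩ Aarav ∩ Noor: 14:30–15:00, 15:15–16:15.
Dilnoza ∩ Aarav ∩ Noor ∩ Ximena: 14:30–15:00, 15:15–15:30.
Dilnoza ∩ Aarav ∩ Noor ∩ Ximena ∩ Thandi: 14:30–15:00, 15:15–15:30.
Dilnoza ∩ Aarav ∩ Noor ∩ Ximena ∩ Thandi ∩ Kira: 15:15–15:30.
Total common minutes: 15.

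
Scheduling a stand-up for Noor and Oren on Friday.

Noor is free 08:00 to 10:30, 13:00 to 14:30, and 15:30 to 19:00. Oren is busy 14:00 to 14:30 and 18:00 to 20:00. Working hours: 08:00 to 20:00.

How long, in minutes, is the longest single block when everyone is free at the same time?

Oren free within 08:00–20:00: 08:00–14:00, 14:30–18:00.
Noor ∩ Oren: 08:00–10:30, 13:00–14:00, 15:30–18:00.
Common window lengths: 150, 60, 150 min; longest is 150.

150 minutes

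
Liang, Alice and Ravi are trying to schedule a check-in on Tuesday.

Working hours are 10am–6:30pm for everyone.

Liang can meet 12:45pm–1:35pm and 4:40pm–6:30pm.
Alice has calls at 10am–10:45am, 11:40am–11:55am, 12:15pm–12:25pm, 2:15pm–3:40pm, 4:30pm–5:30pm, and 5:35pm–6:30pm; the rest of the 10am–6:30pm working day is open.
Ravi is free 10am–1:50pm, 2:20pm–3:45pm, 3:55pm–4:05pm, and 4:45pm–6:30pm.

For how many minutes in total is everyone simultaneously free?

Alice free within 10:00–18:30: 10:45–11:40, 11:55–12:15, 12:25–14:15, 15:40–16:30, 17:30–17:35.
Liang ∩ Alice: 12:45–13:35, 17:30–17:35.
Liang ∩ Alice ∩ Ravi: 12:45–13:35, 17:30–17:35.
Total common minutes: 50 + 5 = 55.

55 minutes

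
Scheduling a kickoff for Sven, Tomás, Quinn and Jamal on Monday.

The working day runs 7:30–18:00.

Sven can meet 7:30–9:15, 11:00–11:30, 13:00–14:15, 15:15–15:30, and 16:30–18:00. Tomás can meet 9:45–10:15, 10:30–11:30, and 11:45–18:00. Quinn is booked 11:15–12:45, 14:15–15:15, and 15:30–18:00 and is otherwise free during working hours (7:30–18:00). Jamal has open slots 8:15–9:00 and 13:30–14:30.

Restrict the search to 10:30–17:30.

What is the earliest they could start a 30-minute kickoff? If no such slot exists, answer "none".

Quinn free within 07:30–18:00: 07:30–11:15, 12:45–14:15, 15:15–15:30.
Sven ∩ Tomás: 11:00–11:30, 13:00–14:15, 15:15–15:30, 16:30–18:00.
Sven ∩ Tomás ∩ Quinn: 11:00–11:15, 13:00–14:15, 15:15–15:30.
Sven ∩ Tomás ∩ Quinn ∩ Jamal: 13:30–14:15.
Restricted to 10:30–17:30: 13:30–14:15.
Windows ≥ 30 min: 13:30–14:15.
Earliest such window starts at 13:30.

13:30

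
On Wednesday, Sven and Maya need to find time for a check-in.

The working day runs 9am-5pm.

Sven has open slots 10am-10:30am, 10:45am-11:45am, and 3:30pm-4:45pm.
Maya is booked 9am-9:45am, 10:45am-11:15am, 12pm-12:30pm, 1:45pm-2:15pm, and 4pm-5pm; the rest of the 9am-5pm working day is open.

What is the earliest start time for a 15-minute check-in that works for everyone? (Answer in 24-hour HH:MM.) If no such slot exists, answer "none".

Maya free within 09:00–17:00: 09:45–10:45, 11:15–12:00, 12:30–13:45, 14:15–16:00.
Sven ∩ Maya: 10:00–10:30, 11:15–11:45, 15:30–16:00.
Windows ≥ 15 min: 10:00–10:30, 11:15–11:45, 15:30–16:00.
Earliest such window starts at 10:00.

10:00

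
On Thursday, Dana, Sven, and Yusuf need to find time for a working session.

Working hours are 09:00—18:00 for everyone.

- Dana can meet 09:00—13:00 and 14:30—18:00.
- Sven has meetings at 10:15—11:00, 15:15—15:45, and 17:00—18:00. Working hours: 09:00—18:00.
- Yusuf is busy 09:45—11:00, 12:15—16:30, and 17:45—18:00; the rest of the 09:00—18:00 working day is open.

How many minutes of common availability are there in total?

150 minutes

Sven free within 09:00–18:00: 09:00–10:15, 11:00–15:15, 15:45–17:00.
Yusuf free within 09:00–18:00: 09:00–09:45, 11:00–12:15, 16:30–17:45.
Dana ∩ Sven: 09:00–10:15, 11:00–13:00, 14:30–15:15, 15:45–17:00.
Dana ∩ Sven ∩ Yusuf: 09:00–09:45, 11:00–12:15, 16:30–17:00.
Total common minutes: 45 + 75 + 30 = 150.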